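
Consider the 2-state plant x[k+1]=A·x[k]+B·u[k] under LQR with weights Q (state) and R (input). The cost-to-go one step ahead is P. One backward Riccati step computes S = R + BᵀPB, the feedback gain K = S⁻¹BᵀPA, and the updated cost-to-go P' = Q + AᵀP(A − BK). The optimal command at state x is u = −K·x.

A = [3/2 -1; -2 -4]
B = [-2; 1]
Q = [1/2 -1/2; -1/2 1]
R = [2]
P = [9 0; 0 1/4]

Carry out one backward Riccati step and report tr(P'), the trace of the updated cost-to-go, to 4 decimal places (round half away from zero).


BᵀP = [-18.0000 0.2500]
S = R + BᵀPB = [2] + [36.2500] = [38.2500]
BᵀPA = [-27.5000 17.0000]
K = S⁻¹·BᵀPA = [-0.7190 0.4444]
A−BK = [0.0621 -0.1111; -1.2810 -4.4444]
AᵀP(A−BK) = [1.4788 0.7222; 0.7222 5.4444]
P' = Q + AᵀP(A−BK) = [1.9788 0.2222; 0.2222 6.4444]
tr(P') = 8.4232

8.4232


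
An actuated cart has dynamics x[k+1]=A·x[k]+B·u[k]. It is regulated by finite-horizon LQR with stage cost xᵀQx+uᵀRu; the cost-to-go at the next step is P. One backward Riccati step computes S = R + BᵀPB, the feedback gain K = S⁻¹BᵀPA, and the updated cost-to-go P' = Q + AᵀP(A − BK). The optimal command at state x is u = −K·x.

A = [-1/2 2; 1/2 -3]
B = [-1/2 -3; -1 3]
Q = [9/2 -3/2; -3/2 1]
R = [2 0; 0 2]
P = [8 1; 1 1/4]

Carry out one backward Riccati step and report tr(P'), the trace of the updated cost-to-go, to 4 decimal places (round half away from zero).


BᵀP = [-5.0000 -0.7500; -21.0000 -2.2500]
S = R + BᵀPB = [2 0; 0 2] + [3.2500 12.7500; 12.7500 56.2500] = [5.2500 12.7500; 12.7500 58.2500]
BᵀPA = [2.1250 -7.7500; 9.3750 -35.2500]
K = S⁻¹·BᵀPA = [0.0297 -0.0140; 0.1545 -0.6021]
A−BK = [-0.0218 0.1867; 0.0663 -1.2077]
AᵀP(A−BK) = [0.0515 -0.2007; -0.2007 0.9180]
P' = Q + AᵀP(A−BK) = [4.5515 -1.7007; -1.7007 1.9180]
tr(P') = 6.4695

6.4695


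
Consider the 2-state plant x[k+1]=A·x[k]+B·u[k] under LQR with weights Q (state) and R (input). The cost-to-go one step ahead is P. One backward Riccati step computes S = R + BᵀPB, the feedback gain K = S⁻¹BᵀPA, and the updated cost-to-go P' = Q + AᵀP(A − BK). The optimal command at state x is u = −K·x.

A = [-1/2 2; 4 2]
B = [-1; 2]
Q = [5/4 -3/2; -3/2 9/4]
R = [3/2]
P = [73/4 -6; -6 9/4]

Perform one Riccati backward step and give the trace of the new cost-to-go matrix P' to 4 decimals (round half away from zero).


10.6214

BᵀP = [-30.2500 10.5000]
S = R + BᵀPB = [3/2] + [51.2500] = [52.7500]
BᵀPA = [57.1250 -39.5000]
K = S⁻¹·BᵀPA = [1.0829 -0.7488]
A−BK = [0.5829 1.2512; 1.8341 3.4976]
AᵀP(A−BK) = [2.6996 0.5261; 0.5261 4.4218]
P' = Q + AᵀP(A−BK) = [3.9496 -0.9739; -0.9739 6.6718]
tr(P') = 10.6214


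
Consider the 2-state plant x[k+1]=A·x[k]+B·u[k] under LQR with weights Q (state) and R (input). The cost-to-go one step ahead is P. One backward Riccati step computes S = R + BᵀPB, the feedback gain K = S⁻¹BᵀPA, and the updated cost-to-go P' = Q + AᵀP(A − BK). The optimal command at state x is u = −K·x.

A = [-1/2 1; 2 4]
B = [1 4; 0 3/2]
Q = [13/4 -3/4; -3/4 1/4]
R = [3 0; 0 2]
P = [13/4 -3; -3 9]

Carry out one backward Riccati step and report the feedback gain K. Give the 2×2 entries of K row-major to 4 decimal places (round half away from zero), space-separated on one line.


BᵀP = [3.2500 -3.0000; 8.5000 1.5000]
S = R + BᵀPB = [3 0; 0 2] + [3.2500 8.5000; 8.5000 36.2500] = [6.2500 8.5000; 8.5000 38.2500]
BᵀPA = [-7.6250 -8.7500; -1.2500 14.5000]
K = S⁻¹·BᵀPA = [-1.6847 -2.7452; 0.3417 0.9891]
A−BK = [-0.1821 -0.2113; 1.4874 2.5163]
AᵀP(A−BK) = [30.3937 50.6791; 50.6791 84.8868]
P' = Q + AᵀP(A−BK) = [33.6437 49.9291; 49.9291 85.1368]
tr(P') = 118.7805

-1.6847 -2.7452 0.3417 0.9891


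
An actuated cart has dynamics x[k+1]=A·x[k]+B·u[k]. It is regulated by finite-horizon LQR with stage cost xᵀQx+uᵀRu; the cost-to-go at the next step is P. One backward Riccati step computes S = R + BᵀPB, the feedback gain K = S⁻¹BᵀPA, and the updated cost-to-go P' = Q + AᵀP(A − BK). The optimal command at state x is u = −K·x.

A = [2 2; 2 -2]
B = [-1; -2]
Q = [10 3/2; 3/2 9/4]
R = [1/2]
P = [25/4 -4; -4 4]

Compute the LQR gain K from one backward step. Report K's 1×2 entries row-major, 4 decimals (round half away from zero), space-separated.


-0.6667 1.7037

BᵀP = [1.7500 -4.0000]
S = R + BᵀPB = [1/2] + [6.2500] = [6.7500]
BᵀPA = [-4.5000 11.5000]
K = S⁻¹·BᵀPA = [-0.6667 1.7037]
A−BK = [1.3333 3.7037; 0.6667 1.4074]
AᵀP(A−BK) = [6.0000 16.6667; 16.6667 53.4074]
P' = Q + AᵀP(A−BK) = [16.0000 18.1667; 18.1667 55.6574]
tr(P') = 71.6574


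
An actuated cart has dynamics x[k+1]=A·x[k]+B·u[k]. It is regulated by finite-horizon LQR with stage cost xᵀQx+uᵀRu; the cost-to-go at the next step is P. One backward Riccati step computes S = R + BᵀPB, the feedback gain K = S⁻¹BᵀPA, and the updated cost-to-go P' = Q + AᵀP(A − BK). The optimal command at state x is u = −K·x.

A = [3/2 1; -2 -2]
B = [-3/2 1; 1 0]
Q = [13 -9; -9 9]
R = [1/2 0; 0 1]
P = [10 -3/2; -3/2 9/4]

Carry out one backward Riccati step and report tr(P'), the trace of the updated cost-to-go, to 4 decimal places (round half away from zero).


BᵀP = [-16.5000 4.5000; 10.0000 -1.5000]
S = R + BᵀPB = [1/2 0; 0 1] + [29.2500 -16.5000; -16.5000 10.0000] = [29.7500 -16.5000; -16.5000 11.0000]
BᵀPA = [-33.7500 -25.5000; 18.0000 13.0000]
K = S⁻¹·BᵀPA = [-1.3500 -1.2000; -0.3886 -0.6182]
A−BK = [-0.1364 -0.1818; -0.6500 -0.8000]
AᵀP(A−BK) = [1.9330 2.1273; 2.1273 2.4364]
P' = Q + AᵀP(A−BK) = [14.9330 -6.8727; -6.8727 11.4364]
tr(P') = 26.3693

26.3693


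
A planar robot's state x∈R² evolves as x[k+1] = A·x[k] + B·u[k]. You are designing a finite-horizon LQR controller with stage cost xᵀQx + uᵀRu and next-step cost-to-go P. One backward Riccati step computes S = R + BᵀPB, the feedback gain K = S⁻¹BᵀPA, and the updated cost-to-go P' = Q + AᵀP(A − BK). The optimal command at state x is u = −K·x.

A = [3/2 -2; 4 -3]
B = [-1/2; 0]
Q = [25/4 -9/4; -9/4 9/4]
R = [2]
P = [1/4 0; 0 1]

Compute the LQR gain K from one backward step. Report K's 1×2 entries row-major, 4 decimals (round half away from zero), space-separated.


BᵀP = [-0.1250 0.0000]
S = R + BᵀPB = [2] + [0.0625] = [2.0625]
BᵀPA = [-0.1875 0.2500]
K = S⁻¹·BᵀPA = [-0.0909 0.1212]
A−BK = [1.4545 -1.9394; 4.0000 -3.0000]
AᵀP(A−BK) = [16.5455 -12.7273; -12.7273 9.9697]
P' = Q + AᵀP(A−BK) = [22.7955 -14.9773; -14.9773 12.2197]
tr(P') = 35.0152

-0.0909 0.1212


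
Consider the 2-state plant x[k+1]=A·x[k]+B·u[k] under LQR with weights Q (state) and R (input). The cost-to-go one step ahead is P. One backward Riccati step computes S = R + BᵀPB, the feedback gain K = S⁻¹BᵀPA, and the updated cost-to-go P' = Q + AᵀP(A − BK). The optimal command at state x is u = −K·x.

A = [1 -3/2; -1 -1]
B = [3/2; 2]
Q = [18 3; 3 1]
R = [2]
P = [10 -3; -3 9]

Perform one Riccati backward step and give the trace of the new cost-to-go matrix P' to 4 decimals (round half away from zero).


48.8706

BᵀP = [9.0000 13.5000]
S = R + BᵀPB = [2] + [40.5000] = [42.5000]
BᵀPA = [-4.5000 -27.0000]
K = S⁻¹·BᵀPA = [-0.1059 -0.6353]
A−BK = [1.1588 -0.5471; -0.7882 0.2706]
AᵀP(A−BK) = [24.5235 -10.3588; -10.3588 5.3471]
P' = Q + AᵀP(A−BK) = [42.5235 -7.3588; -7.3588 6.3471]
tr(P') = 48.8706


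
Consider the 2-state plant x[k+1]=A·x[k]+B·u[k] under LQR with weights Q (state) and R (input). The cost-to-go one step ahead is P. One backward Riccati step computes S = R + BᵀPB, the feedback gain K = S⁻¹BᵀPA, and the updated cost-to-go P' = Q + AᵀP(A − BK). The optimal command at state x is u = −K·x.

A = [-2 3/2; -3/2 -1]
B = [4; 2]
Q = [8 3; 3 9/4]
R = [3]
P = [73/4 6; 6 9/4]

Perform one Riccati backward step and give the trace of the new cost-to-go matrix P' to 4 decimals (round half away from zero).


11.9661

BᵀP = [85.0000 28.5000]
S = R + BᵀPB = [3] + [397.0000] = [400.0000]
BᵀPA = [-212.7500 99.0000]
K = S⁻¹·BᵀPA = [-0.5319 0.2475]
A−BK = [0.1275 0.5100; -0.4363 -1.4950]
AᵀP(A−BK) = [0.9061 -0.2194; -0.2194 0.8100]
P' = Q + AᵀP(A−BK) = [8.9061 2.7806; 2.7806 3.0600]
tr(P') = 11.9661


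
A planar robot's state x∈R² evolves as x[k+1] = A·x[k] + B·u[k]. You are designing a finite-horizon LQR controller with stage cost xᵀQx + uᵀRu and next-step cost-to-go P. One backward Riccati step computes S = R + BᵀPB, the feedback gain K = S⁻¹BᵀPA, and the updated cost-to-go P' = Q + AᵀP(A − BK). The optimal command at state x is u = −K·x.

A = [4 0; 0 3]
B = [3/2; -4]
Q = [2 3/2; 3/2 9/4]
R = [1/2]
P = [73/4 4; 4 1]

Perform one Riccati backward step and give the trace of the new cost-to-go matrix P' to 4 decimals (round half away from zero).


84.9886

BᵀP = [11.3750 2.0000]
S = R + BᵀPB = [1/2] + [9.0625] = [9.5625]
BᵀPA = [45.5000 6.0000]
K = S⁻¹·BᵀPA = [4.7582 0.6275]
A−BK = [-3.1373 -0.9412; 19.0327 5.5098]
AᵀP(A−BK) = [75.5033 19.4510; 19.4510 5.2353]
P' = Q + AᵀP(A−BK) = [77.5033 20.9510; 20.9510 7.4853]
tr(P') = 84.9886


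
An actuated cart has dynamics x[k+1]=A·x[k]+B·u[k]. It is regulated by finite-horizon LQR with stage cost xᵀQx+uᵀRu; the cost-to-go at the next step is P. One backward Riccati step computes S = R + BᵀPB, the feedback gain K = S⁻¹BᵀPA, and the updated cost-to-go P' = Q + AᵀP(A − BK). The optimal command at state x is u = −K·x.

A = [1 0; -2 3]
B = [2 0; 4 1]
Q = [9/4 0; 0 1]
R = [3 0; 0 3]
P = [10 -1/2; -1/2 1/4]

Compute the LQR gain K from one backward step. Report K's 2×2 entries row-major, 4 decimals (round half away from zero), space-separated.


BᵀP = [18.0000 0.0000; -0.5000 0.2500]
S = R + BᵀPB = [3 0; 0 3] + [36.0000 0.0000; 0.0000 0.2500] = [39.0000 0.0000; 0.0000 3.2500]
BᵀPA = [18.0000 0.0000; -1.0000 0.7500]
K = S⁻¹·BᵀPA = [0.4615 0.0000; -0.3077 0.2308]
A−BK = [0.0769 0.0000; -3.5385 2.7692]
AᵀP(A−BK) = [4.3846 -2.7692; -2.7692 2.0769]
P' = Q + AᵀP(A−BK) = [6.6346 -2.7692; -2.7692 3.0769]
tr(P') = 9.7115

0.4615 0.0000 -0.3077 0.2308


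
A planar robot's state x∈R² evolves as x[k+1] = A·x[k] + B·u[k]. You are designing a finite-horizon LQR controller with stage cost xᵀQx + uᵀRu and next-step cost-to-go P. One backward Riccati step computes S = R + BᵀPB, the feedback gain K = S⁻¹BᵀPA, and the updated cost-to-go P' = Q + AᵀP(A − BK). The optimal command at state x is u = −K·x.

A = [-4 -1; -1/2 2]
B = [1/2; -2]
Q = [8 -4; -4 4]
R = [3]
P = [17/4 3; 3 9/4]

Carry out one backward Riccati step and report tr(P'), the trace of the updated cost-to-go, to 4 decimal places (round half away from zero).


BᵀP = [-3.8750 -3.0000]
S = R + BᵀPB = [3] + [4.0625] = [7.0625]
BᵀPA = [17.0000 -2.1250]
K = S⁻¹·BᵀPA = [2.4071 -0.3009]
A−BK = [-5.2035 -0.8496; 4.3142 1.3982]
AᵀP(A−BK) = [39.6421 -2.6350; -2.6350 0.6106]
P' = Q + AᵀP(A−BK) = [47.6421 -6.6350; -6.6350 4.6106]
tr(P') = 52.2528

52.2528


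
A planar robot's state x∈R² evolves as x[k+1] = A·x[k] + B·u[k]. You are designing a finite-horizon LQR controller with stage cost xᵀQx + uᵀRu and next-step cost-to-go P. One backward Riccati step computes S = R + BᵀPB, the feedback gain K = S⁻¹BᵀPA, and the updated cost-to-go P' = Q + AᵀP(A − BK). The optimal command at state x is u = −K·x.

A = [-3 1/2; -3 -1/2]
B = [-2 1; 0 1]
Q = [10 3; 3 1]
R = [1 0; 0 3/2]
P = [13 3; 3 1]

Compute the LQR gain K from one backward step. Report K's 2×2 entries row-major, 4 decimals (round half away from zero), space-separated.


1.2468 -0.1991 -0.9351 -0.0173

BᵀP = [-26.0000 -6.0000; 16.0000 4.0000]
S = R + BᵀPB = [1 0; 0 3/2] + [52.0000 -32.0000; -32.0000 20.0000] = [53.0000 -32.0000; -32.0000 21.5000]
BᵀPA = [96.0000 -10.0000; -60.0000 6.0000]
K = S⁻¹·BᵀPA = [1.2468 -0.1991; -0.9351 -0.0173]
A−BK = [0.4286 0.1190; -2.0649 -0.4827]
AᵀP(A−BK) = [4.2078 0.0779; 0.0779 0.1126]
P' = Q + AᵀP(A−BK) = [14.2078 3.0779; 3.0779 1.1126]
tr(P') = 15.3203


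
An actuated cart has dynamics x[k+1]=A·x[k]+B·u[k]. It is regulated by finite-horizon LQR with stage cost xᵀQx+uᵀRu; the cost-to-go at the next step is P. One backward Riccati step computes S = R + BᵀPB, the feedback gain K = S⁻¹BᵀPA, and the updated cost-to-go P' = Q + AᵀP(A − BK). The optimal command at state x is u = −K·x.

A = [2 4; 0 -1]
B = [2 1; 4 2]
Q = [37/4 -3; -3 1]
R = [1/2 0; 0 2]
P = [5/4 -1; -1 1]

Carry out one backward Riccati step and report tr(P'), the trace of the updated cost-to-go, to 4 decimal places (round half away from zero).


30.9059

BᵀP = [-1.5000 2.0000; -0.7500 1.0000]
S = R + BᵀPB = [1/2 0; 0 2] + [5.0000 2.5000; 2.5000 1.2500] = [5.5000 2.5000; 2.5000 3.2500]
BᵀPA = [-3.0000 -8.0000; -1.5000 -4.0000]
K = S⁻¹·BᵀPA = [-0.5161 -1.3763; -0.0645 -0.1720]
A−BK = [3.0968 6.9247; 2.1935 4.8495]
AᵀP(A−BK) = [3.3548 7.6129; 7.6129 17.3011]
P' = Q + AᵀP(A−BK) = [12.6048 4.6129; 4.6129 18.3011]
tr(P') = 30.9059


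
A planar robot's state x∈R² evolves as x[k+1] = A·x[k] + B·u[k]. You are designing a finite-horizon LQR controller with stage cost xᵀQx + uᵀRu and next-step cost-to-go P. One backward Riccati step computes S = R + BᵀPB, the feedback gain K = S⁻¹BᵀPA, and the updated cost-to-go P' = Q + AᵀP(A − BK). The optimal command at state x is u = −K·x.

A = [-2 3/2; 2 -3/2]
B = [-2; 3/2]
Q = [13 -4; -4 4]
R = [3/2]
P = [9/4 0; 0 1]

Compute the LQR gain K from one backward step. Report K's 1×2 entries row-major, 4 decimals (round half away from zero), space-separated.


0.9412 -0.7059

BᵀP = [-4.5000 1.5000]
S = R + BᵀPB = [3/2] + [11.2500] = [12.7500]
BᵀPA = [12.0000 -9.0000]
K = S⁻¹·BᵀPA = [0.9412 -0.7059]
A−BK = [-0.1176 0.0882; 0.5882 -0.4412]
AᵀP(A−BK) = [1.7059 -1.2794; -1.2794 0.9596]
P' = Q + AᵀP(A−BK) = [14.7059 -5.2794; -5.2794 4.9596]
tr(P') = 19.6654


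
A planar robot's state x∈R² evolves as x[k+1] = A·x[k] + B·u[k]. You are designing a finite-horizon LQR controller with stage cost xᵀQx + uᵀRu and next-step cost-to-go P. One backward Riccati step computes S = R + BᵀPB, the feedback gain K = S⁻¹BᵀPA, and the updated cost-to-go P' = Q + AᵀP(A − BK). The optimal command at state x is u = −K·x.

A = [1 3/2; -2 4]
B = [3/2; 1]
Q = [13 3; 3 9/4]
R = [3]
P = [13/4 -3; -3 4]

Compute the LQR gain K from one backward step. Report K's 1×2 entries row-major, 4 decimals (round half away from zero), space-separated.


0.5412 0.1529

BᵀP = [1.8750 -0.5000]
S = R + BᵀPB = [3] + [2.3125] = [5.3125]
BᵀPA = [2.8750 0.8125]
K = S⁻¹·BᵀPA = [0.5412 0.1529]
A−BK = [0.1882 1.2706; -2.5412 3.8471]
AᵀP(A−BK) = [29.6941 -30.5647; -30.5647 35.1882]
P' = Q + AᵀP(A−BK) = [42.6941 -27.5647; -27.5647 37.4382]
tr(P') = 80.1324


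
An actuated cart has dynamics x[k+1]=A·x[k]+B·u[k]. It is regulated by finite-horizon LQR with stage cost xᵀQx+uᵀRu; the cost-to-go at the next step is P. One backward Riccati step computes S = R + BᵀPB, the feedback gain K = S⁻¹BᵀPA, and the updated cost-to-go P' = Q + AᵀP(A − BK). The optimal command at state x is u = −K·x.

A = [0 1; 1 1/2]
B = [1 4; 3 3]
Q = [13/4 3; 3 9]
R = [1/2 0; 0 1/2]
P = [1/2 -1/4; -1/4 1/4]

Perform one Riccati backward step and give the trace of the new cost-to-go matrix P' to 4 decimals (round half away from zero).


BᵀP = [-0.2500 0.5000; 1.2500 -0.2500]
S = R + BᵀPB = [1/2 0; 0 1/2] + [1.2500 0.5000; 0.5000 4.2500] = [1.7500 0.5000; 0.5000 4.7500]
BᵀPA = [0.5000 0.0000; -0.2500 1.1250]
K = S⁻¹·BᵀPA = [0.3101 -0.0698; -0.0853 0.2442]
A−BK = [0.0310 0.0930; 0.3256 -0.0233]
AᵀP(A−BK) = [0.0736 -0.0291; -0.0291 0.0378]
P' = Q + AᵀP(A−BK) = [3.3236 2.9709; 2.9709 9.0378]
tr(P') = 12.3614

12.3614


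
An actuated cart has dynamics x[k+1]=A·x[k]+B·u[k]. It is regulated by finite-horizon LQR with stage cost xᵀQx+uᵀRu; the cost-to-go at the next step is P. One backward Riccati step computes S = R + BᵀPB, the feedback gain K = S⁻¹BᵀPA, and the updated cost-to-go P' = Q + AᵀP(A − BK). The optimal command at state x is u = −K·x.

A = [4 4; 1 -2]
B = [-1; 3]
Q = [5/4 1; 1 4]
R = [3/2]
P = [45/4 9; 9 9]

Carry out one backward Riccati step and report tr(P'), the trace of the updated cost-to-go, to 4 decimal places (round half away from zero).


BᵀP = [15.7500 18.0000]
S = R + BᵀPB = [3/2] + [38.2500] = [39.7500]
BᵀPA = [81.0000 27.0000]
K = S⁻¹·BᵀPA = [2.0377 0.6792]
A−BK = [6.0377 4.6792; -5.1132 -4.0377]
AᵀP(A−BK) = [95.9434 70.9811; 70.9811 53.6604]
P' = Q + AᵀP(A−BK) = [97.1934 71.9811; 71.9811 57.6604]
tr(P') = 154.8538

154.8538


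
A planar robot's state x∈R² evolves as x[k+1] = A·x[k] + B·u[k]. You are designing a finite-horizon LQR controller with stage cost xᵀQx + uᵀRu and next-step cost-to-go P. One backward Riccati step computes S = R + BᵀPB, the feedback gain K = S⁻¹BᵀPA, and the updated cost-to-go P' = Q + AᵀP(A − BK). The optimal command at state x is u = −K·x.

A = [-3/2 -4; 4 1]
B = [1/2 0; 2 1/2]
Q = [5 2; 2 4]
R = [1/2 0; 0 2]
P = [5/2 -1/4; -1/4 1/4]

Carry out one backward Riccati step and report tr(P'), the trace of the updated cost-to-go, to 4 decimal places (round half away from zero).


58.9229

BᵀP = [0.7500 0.3750; -0.1250 0.1250]
S = R + BᵀPB = [1/2 0; 0 2] + [1.1250 0.1875; 0.1875 0.0625] = [1.6250 0.1875; 0.1875 2.0625]
BᵀPA = [0.3750 -2.6250; 0.6875 0.6250]
K = S⁻¹·BᵀPA = [0.1943 -1.6678; 0.3157 0.4547]
A−BK = [-1.5972 -3.1661; 3.4535 4.1084]
AᵀP(A−BK) = [12.3351 20.6879; 20.6879 37.5878]
P' = Q + AᵀP(A−BK) = [17.3351 22.6879; 22.6879 41.5878]
tr(P') = 58.9229


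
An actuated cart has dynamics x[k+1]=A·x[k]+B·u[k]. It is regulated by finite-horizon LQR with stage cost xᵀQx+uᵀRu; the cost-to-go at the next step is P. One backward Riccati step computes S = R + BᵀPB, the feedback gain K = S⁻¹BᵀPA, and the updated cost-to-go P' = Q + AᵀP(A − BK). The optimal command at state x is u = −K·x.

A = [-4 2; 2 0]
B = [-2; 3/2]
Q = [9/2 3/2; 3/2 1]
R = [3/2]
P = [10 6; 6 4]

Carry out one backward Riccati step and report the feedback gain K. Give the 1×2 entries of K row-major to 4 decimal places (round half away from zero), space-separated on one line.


BᵀP = [-11.0000 -6.0000]
S = R + BᵀPB = [3/2] + [13.0000] = [14.5000]
BᵀPA = [32.0000 -22.0000]
K = S⁻¹·BᵀPA = [2.2069 -1.5172]
A−BK = [0.4138 -1.0345; -1.3103 2.2759]
AᵀP(A−BK) = [9.3793 -7.4483; -7.4483 6.6207]
P' = Q + AᵀP(A−BK) = [13.8793 -5.9483; -5.9483 7.6207]
tr(P') = 21.5000

2.2069 -1.5172


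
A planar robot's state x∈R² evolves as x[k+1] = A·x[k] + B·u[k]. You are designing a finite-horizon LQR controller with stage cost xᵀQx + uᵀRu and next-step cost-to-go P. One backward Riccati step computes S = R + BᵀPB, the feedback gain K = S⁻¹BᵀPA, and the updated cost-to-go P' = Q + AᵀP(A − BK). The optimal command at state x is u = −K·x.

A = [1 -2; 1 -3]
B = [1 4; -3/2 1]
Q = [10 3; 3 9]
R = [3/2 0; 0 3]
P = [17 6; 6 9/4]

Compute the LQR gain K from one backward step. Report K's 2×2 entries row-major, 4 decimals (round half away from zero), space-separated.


BᵀP = [8.0000 2.6250; 74.0000 26.2500]
S = R + BᵀPB = [3/2 0; 0 3] + [4.0625 34.6250; 34.6250 322.2500] = [5.5625 34.6250; 34.6250 325.2500]
BᵀPA = [10.6250 -23.8750; 100.2500 -226.7500]
K = S⁻¹·BᵀPA = [-0.0252 0.1407; 0.3109 -0.7121]
A−BK = [-0.2184 0.7078; 0.6513 -2.0768]
AᵀP(A−BK) = [0.3493 -0.8535; -0.8535 2.1327]
P' = Q + AᵀP(A−BK) = [10.3493 2.1465; 2.1465 11.1327]
tr(P') = 21.4820

-0.0252 0.1407 0.3109 -0.7121


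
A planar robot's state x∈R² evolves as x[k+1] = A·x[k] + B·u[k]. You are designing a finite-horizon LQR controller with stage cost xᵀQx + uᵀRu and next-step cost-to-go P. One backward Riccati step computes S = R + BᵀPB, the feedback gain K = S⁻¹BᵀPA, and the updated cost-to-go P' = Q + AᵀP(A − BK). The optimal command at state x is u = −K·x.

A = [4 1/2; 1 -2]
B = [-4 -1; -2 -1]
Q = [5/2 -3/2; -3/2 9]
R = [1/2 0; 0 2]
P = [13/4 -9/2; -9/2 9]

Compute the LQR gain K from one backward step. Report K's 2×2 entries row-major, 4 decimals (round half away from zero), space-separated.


-1.2177 -0.6938 1.0230 2.3619

BᵀP = [-4.0000 0.0000; 1.2500 -4.5000]
S = R + BᵀPB = [1/2 0; 0 2] + [16.0000 4.0000; 4.0000 3.2500] = [16.5000 4.0000; 4.0000 5.2500]
BᵀPA = [-16.0000 -2.0000; 0.5000 9.6250]
K = S⁻¹·BᵀPA = [-1.2177 -0.6938; 1.0230 2.3619]
A−BK = [0.1522 0.0867; -0.4124 -1.0257]
AᵀP(A−BK) = [5.0053 9.9681; 9.9681 21.6912]
P' = Q + AᵀP(A−BK) = [7.5053 8.4681; 8.4681 30.6912]
tr(P') = 38.1965


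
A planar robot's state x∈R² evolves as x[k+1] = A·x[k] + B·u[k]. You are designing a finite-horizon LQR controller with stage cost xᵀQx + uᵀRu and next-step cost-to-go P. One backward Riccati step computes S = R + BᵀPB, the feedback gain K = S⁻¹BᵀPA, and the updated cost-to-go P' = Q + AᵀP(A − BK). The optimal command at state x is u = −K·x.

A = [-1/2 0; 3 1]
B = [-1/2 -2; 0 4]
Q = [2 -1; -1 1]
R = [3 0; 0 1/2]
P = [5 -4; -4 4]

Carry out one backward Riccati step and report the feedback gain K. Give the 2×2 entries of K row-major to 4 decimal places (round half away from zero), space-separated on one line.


-0.0614 -0.0325 0.5778 0.1645

BᵀP = [-2.5000 2.0000; -26.0000 24.0000]
S = R + BᵀPB = [3 0; 0 1/2] + [1.2500 13.0000; 13.0000 148.0000] = [4.2500 13.0000; 13.0000 148.5000]
BᵀPA = [7.2500 2.0000; 85.0000 24.0000]
K = S⁻¹·BᵀPA = [-0.0614 -0.0325; 0.5778 0.1645]
A−BK = [0.6248 0.3127; 0.6889 0.3422]
AᵀP(A−BK) = [0.5851 0.2564; 0.2564 0.1179]
P' = Q + AᵀP(A−BK) = [2.5851 -0.7436; -0.7436 1.1179]
tr(P') = 3.7030


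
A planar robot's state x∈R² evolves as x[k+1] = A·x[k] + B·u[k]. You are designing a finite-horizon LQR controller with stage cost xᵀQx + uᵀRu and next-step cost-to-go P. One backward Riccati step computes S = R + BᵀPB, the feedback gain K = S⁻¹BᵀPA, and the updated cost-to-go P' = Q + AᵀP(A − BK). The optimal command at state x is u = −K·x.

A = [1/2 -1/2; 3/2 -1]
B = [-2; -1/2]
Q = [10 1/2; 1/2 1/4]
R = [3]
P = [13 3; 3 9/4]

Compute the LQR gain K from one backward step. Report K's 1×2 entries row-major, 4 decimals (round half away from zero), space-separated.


-0.3970 0.3391

BᵀP = [-27.5000 -7.1250]
S = R + BᵀPB = [3] + [58.5625] = [61.5625]
BᵀPA = [-24.4375 20.8750]
K = S⁻¹·BᵀPA = [-0.3970 0.3391]
A−BK = [-0.2939 0.1782; 1.3015 -0.8305]
AᵀP(A−BK) = [3.1119 -2.0886; -2.0886 1.4216]
P' = Q + AᵀP(A−BK) = [13.1119 -1.5886; -1.5886 1.6716]
tr(P') = 14.7835


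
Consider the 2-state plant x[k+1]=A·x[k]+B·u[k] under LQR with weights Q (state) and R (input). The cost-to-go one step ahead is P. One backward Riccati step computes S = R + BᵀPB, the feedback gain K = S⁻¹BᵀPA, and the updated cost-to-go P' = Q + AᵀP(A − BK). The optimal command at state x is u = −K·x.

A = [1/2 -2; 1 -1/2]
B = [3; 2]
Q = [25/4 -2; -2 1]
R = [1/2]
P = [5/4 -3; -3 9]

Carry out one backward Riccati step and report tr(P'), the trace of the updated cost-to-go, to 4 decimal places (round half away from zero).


BᵀP = [-2.2500 9.0000]
S = R + BᵀPB = [1/2] + [11.2500] = [11.7500]
BᵀPA = [7.8750 0.0000]
K = S⁻¹·BᵀPA = [0.6702 0.0000]
A−BK = [-1.5106 -2.0000; -0.3404 -0.5000]
AᵀP(A−BK) = [1.0346 1.0000; 1.0000 1.2500]
P' = Q + AᵀP(A−BK) = [7.2846 -1.0000; -1.0000 2.2500]
tr(P') = 9.5346

9.5346


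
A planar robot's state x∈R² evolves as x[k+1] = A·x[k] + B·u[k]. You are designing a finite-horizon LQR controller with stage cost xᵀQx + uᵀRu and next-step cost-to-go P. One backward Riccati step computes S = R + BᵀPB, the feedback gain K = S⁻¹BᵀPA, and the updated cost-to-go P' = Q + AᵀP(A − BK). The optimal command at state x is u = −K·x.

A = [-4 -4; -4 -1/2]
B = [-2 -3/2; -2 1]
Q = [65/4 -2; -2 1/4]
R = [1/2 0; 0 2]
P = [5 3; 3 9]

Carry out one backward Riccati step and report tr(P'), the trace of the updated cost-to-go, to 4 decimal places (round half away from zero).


22.2643

BᵀP = [-16.0000 -24.0000; -4.5000 4.5000]
S = R + BᵀPB = [1/2 0; 0 2] + [80.0000 0.0000; 0.0000 11.2500] = [80.5000 0.0000; 0.0000 13.2500]
BᵀPA = [160.0000 76.0000; 0.0000 15.7500]
K = S⁻¹·BᵀPA = [1.9876 0.9441; 0.0000 1.1887]
A−BK = [-0.0248 -0.3288; -0.0248 0.1995]
AᵀP(A−BK) = [1.9876 0.9441; 0.9441 3.7767]
P' = Q + AᵀP(A−BK) = [18.2376 -1.0559; -1.0559 4.0267]
tr(P') = 22.2643


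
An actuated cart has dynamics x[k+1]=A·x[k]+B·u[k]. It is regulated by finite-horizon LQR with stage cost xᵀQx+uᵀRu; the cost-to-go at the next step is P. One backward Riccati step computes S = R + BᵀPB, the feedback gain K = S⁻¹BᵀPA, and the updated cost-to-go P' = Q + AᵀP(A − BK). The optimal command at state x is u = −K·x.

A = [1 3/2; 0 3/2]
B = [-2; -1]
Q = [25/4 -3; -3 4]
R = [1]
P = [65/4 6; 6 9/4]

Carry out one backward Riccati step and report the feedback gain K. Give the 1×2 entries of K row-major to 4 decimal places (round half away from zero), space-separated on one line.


BᵀP = [-38.5000 -14.2500]
S = R + BᵀPB = [1] + [91.2500] = [92.2500]
BᵀPA = [-38.5000 -79.1250]
K = S⁻¹·BᵀPA = [-0.4173 -0.8577]
A−BK = [0.1653 -0.2154; -0.4173 0.6423]
AᵀP(A−BK) = [0.1822 0.3526; 0.3526 0.7576]
P' = Q + AᵀP(A−BK) = [6.4322 -2.6474; -2.6474 4.7576]
tr(P') = 11.1899

-0.4173 -0.8577


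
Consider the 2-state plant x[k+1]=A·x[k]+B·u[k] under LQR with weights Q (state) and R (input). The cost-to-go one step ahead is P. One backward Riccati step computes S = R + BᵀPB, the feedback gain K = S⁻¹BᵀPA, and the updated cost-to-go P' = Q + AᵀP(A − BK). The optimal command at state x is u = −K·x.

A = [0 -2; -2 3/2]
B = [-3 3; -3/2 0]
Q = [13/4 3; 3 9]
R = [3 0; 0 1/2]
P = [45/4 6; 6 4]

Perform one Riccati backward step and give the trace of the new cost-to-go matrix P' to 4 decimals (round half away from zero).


BᵀP = [-42.7500 -24.0000; 33.7500 18.0000]
S = R + BᵀPB = [3 0; 0 1/2] + [164.2500 -128.2500; -128.2500 101.2500] = [167.2500 -128.2500; -128.2500 101.7500]
BᵀPA = [48.0000 49.5000; -36.0000 -40.5000]
K = S⁻¹·BᵀPA = [0.4687 -0.2765; 0.2370 -0.7465]
A−BK = [0.6952 -0.5899; -1.2969 1.0853]
AᵀP(A−BK) = [2.0329 -1.6037; -1.6037 1.4516]
P' = Q + AᵀP(A−BK) = [5.2829 1.3963; 1.3963 10.4516]
tr(P') = 15.7345

15.7345


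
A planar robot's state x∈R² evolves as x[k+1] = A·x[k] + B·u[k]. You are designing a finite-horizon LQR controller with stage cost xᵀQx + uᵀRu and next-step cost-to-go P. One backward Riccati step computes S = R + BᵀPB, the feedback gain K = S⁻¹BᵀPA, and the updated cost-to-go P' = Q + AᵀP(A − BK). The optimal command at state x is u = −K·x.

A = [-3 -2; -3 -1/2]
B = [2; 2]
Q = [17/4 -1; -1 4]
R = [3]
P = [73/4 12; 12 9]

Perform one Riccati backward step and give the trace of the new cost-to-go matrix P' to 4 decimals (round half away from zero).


BᵀP = [60.5000 42.0000]
S = R + BᵀPB = [3] + [205.0000] = [208.0000]
BᵀPA = [-307.5000 -142.0000]
K = S⁻¹·BᵀPA = [-1.4784 -0.6827]
A−BK = [-0.0433 -0.6346; -0.0433 0.8654]
AᵀP(A−BK) = [6.6526 3.0721; 3.0721 2.3077]
P' = Q + AᵀP(A−BK) = [10.9026 2.0721; 2.0721 6.3077]
tr(P') = 17.2103

17.2103


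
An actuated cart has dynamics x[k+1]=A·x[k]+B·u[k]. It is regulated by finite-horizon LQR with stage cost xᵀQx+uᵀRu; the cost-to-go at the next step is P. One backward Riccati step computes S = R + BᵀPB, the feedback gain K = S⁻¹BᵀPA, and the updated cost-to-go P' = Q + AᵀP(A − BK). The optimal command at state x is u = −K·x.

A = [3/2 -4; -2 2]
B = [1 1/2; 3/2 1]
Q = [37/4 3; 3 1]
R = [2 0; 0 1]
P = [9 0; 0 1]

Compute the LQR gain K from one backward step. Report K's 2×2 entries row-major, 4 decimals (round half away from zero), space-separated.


BᵀP = [9.0000 1.5000; 4.5000 1.0000]
S = R + BᵀPB = [2 0; 0 1] + [11.2500 6.0000; 6.0000 3.2500] = [13.2500 6.0000; 6.0000 4.2500]
BᵀPA = [10.5000 -33.0000; 4.7500 -16.0000]
K = S⁻¹·BᵀPA = [0.7938 -2.1785; -0.0031 -0.6892]
A−BK = [0.7077 -1.4769; -3.1877 5.9569]
AᵀP(A−BK) = [15.9292 -31.8523; -31.8523 65.0831]
P' = Q + AᵀP(A−BK) = [25.1792 -28.8523; -28.8523 66.0831]
tr(P') = 91.2623

0.7938 -2.1785 -0.0031 -0.6892


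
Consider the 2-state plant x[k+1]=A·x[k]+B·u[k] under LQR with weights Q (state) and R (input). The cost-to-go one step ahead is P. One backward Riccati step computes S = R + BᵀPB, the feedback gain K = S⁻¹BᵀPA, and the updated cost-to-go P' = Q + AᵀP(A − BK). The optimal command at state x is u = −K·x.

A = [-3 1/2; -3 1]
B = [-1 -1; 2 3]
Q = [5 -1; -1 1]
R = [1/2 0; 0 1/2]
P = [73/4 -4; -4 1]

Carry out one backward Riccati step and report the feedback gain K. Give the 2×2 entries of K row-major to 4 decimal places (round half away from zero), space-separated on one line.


BᵀP = [-26.2500 6.0000; -30.2500 7.0000]
S = R + BᵀPB = [1/2 0; 0 1/2] + [38.2500 44.2500; 44.2500 51.2500] = [38.7500 44.2500; 44.2500 51.7500]
BᵀPA = [60.7500 -7.1250; 69.7500 -8.1250]
K = S⁻¹·BᵀPA = [1.2143 -0.1944; 0.3095 0.0093]
A−BK = [-1.4762 0.3148; -6.3571 1.3611]
AᵀP(A−BK) = [5.8929 -1.2083; -1.2083 0.2523]
P' = Q + AᵀP(A−BK) = [10.8929 -2.2083; -2.2083 1.2523]
tr(P') = 12.1452

1.2143 -0.1944 0.3095 0.0093


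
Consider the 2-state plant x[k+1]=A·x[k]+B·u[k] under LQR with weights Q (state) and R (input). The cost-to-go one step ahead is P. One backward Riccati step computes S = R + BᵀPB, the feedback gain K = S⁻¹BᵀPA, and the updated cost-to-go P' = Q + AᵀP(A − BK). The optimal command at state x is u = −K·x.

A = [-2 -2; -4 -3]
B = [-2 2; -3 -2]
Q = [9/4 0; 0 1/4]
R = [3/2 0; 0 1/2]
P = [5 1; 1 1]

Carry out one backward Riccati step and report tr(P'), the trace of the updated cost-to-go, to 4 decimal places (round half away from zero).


BᵀP = [-13.0000 -5.0000; 8.0000 0.0000]
S = R + BᵀPB = [3/2 0; 0 1/2] + [41.0000 -16.0000; -16.0000 16.0000] = [42.5000 -16.0000; -16.0000 16.5000]
BᵀPA = [46.0000 41.0000; -16.0000 -16.0000]
K = S⁻¹·BᵀPA = [1.1297 0.9444; 0.1258 -0.0539]
A−BK = [0.0079 -0.0034; -0.3593 -0.2746]
AᵀP(A−BK) = [2.0460 1.6946; 1.6946 1.4166]
P' = Q + AᵀP(A−BK) = [4.2960 1.6946; 1.6946 1.6666]
tr(P') = 5.9627

5.9627


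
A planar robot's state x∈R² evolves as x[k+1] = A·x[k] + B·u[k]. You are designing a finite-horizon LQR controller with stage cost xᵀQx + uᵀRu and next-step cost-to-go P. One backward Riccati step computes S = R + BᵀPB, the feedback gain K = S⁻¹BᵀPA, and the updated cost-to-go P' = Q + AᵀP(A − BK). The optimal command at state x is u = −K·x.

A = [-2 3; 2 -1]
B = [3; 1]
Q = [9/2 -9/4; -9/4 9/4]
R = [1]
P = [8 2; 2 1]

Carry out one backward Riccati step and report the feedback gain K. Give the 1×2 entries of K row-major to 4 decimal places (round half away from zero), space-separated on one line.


BᵀP = [26.0000 7.0000]
S = R + BᵀPB = [1] + [85.0000] = [86.0000]
BᵀPA = [-38.0000 71.0000]
K = S⁻¹·BᵀPA = [-0.4419 0.8256]
A−BK = [-0.6744 0.5233; 2.4419 -1.8256]
AᵀP(A−BK) = [3.2093 -2.6279; -2.6279 2.3837]
P' = Q + AᵀP(A−BK) = [7.7093 -4.8779; -4.8779 4.6337]
tr(P') = 12.3430

-0.4419 0.8256


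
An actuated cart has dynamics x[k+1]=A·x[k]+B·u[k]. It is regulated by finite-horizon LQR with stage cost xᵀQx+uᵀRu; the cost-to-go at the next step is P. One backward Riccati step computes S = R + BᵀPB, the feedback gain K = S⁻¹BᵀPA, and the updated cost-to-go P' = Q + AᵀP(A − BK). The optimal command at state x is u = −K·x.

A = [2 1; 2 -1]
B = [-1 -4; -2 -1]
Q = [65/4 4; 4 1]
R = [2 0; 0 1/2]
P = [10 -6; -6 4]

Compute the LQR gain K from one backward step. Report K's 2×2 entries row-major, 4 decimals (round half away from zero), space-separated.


-0.3907 0.3302 -0.2605 -0.4465

BᵀP = [2.0000 -2.0000; -34.0000 20.0000]
S = R + BᵀPB = [2 0; 0 1/2] + [2.0000 -6.0000; -6.0000 116.0000] = [4.0000 -6.0000; -6.0000 116.5000]
BᵀPA = [0.0000 4.0000; -28.0000 -54.0000]
K = S⁻¹·BᵀPA = [-0.3907 0.3302; -0.2605 -0.4465]
A−BK = [0.5674 -0.4558; 0.9581 -0.7860]
AᵀP(A−BK) = [0.7070 -0.5023; -0.5023 0.5674]
P' = Q + AᵀP(A−BK) = [16.9570 3.4977; 3.4977 1.5674]
tr(P') = 18.5244


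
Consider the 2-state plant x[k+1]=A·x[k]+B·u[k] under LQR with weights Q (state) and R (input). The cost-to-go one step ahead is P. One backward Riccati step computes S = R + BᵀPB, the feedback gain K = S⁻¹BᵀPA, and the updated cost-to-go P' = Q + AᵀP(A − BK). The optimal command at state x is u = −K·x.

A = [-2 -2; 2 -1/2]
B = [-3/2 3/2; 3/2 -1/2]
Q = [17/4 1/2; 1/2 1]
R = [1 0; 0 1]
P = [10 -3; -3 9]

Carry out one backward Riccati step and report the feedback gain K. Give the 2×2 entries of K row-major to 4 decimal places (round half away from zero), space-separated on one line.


1.1833 -0.6795 -0.1898 -1.8014

BᵀP = [-19.5000 18.0000; 16.5000 -9.0000]
S = R + BᵀPB = [1 0; 0 1] + [56.2500 -38.2500; -38.2500 29.2500] = [57.2500 -38.2500; -38.2500 30.2500]
BᵀPA = [75.0000 30.0000; -51.0000 -28.5000]
K = S⁻¹·BᵀPA = [1.1833 -0.6795; -0.1898 -1.8014]
A−BK = [0.0595 -0.3172; 0.1302 -0.3814]
AᵀP(A−BK) = [1.5777 -0.9060; -0.9060 5.2963]
P' = Q + AᵀP(A−BK) = [5.8277 -0.4060; -0.4060 6.2963]
tr(P') = 12.1240


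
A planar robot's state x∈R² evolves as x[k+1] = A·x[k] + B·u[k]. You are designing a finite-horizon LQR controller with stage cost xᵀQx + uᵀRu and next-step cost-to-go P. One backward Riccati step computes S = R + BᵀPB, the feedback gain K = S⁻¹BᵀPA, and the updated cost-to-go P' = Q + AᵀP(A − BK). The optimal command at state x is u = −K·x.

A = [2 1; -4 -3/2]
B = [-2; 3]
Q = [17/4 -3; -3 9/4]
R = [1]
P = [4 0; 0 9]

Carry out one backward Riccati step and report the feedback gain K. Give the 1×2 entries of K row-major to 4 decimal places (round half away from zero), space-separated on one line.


BᵀP = [-8.0000 27.0000]
S = R + BᵀPB = [1] + [97.0000] = [98.0000]
BᵀPA = [-124.0000 -48.5000]
K = S⁻¹·BᵀPA = [-1.2653 -0.4949]
A−BK = [-0.5306 0.0102; -0.2041 -0.0153]
AᵀP(A−BK) = [3.1020 0.6327; 0.6327 0.2474]
P' = Q + AᵀP(A−BK) = [7.3520 -2.3673; -2.3673 2.4974]
tr(P') = 9.8495

-1.2653 -0.4949


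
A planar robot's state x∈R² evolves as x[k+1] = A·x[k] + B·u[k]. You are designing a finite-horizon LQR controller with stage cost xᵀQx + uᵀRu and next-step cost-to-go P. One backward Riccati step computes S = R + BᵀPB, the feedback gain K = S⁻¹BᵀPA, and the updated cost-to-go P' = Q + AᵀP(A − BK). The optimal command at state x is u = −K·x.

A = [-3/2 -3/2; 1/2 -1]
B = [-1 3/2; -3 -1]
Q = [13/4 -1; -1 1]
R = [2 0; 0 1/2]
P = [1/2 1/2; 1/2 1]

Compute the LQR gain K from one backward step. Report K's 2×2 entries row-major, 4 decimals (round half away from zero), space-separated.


BᵀP = [-2.0000 -3.5000; 0.2500 -0.2500]
S = R + BᵀPB = [2 0; 0 1/2] + [12.5000 0.5000; 0.5000 0.6250] = [14.5000 0.5000; 0.5000 1.1250]
BᵀPA = [1.2500 6.5000; -0.5000 -0.1250]
K = S⁻¹·BᵀPA = [0.1031 0.4591; -0.4903 -0.3152]
A−BK = [-0.6615 -0.5681; 0.3191 0.0623]
AᵀP(A−BK) = [0.2510 0.2685; 0.2685 0.6012]
P' = Q + AᵀP(A−BK) = [3.5010 -0.7315; -0.7315 1.6012]
tr(P') = 5.1021

0.1031 0.4591 -0.4903 -0.3152


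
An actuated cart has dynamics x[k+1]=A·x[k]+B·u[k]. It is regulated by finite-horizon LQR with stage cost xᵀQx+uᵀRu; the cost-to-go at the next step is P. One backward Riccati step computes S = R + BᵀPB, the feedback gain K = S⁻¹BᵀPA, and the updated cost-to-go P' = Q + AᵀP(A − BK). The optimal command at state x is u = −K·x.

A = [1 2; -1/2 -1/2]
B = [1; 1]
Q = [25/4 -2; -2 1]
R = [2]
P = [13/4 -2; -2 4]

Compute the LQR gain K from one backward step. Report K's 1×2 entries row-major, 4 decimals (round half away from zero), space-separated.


BᵀP = [1.2500 2.0000]
S = R + BᵀPB = [2] + [3.2500] = [5.2500]
BᵀPA = [0.2500 1.5000]
K = S⁻¹·BᵀPA = [0.0476 0.2857]
A−BK = [0.9524 1.7143; -0.5476 -0.7857]
AᵀP(A−BK) = [6.2381 10.4286; 10.4286 17.5714]
P' = Q + AᵀP(A−BK) = [12.4881 8.4286; 8.4286 18.5714]
tr(P') = 31.0595

0.0476 0.2857


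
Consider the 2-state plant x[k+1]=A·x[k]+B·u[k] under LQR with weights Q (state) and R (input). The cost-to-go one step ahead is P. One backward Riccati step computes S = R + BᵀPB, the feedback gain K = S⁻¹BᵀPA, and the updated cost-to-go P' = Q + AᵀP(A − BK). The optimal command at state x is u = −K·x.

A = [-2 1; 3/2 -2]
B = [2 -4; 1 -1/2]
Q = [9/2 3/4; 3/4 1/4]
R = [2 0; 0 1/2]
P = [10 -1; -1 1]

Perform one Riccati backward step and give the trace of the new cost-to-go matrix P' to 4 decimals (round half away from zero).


10.7397

BᵀP = [19.0000 -1.0000; -39.5000 3.5000]
S = R + BᵀPB = [2 0; 0 1/2] + [37.0000 -75.5000; -75.5000 156.2500] = [39.0000 -75.5000; -75.5000 156.7500]
BᵀPA = [-39.5000 21.0000; 84.2500 -46.5000]
K = S⁻¹·BᵀPA = [0.4098 -0.5303; 0.7349 -0.5521]
A−BK = [0.1199 -0.1477; 1.4576 -1.7458]
AᵀP(A−BK) = [2.5248 -2.9346; -2.9346 3.4649]
P' = Q + AᵀP(A−BK) = [7.0248 -2.1846; -2.1846 3.7149]
tr(P') = 10.7397


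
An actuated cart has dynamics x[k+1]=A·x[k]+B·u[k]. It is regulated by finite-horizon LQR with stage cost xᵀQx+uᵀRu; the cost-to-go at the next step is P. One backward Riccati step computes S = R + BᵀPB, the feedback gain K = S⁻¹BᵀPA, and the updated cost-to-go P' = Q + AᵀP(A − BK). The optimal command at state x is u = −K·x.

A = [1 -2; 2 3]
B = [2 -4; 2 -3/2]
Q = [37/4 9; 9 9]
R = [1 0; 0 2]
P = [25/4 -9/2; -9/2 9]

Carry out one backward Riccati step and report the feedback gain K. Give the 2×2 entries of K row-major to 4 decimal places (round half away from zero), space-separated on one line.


BᵀP = [3.5000 9.0000; -18.2500 4.5000]
S = R + BᵀPB = [1 0; 0 2] + [25.0000 -27.5000; -27.5000 66.2500] = [26.0000 -27.5000; -27.5000 68.2500]
BᵀPA = [21.5000 20.0000; -9.2500 50.0000]
K = S⁻¹·BᵀPA = [1.1913 2.6909; 0.3445 1.8168]
A−BK = [-0.0047 -0.1144; 0.1342 0.3435]
AᵀP(A−BK) = [1.8242 4.9516; 4.9516 15.3400]
P' = Q + AᵀP(A−BK) = [11.0742 13.9516; 13.9516 24.3400]
tr(P') = 35.4143

1.1913 2.6909 0.3445 1.8168


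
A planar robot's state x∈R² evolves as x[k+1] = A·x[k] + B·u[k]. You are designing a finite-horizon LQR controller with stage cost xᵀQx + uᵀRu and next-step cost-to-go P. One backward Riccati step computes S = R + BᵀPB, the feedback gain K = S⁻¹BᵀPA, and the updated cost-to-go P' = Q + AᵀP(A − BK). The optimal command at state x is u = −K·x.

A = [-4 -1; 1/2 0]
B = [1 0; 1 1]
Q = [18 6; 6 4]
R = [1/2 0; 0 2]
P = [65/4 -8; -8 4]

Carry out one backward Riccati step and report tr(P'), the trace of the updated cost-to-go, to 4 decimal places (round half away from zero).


BᵀP = [8.2500 -4.0000; -8.0000 4.0000]
S = R + BᵀPB = [1/2 0; 0 2] + [4.2500 -4.0000; -4.0000 4.0000] = [4.7500 -4.0000; -4.0000 6.0000]
BᵀPA = [-35.0000 -8.2500; 34.0000 8.0000]
K = S⁻¹·BᵀPA = [-5.9200 -1.4000; 1.7200 0.4000]
A−BK = [1.9200 0.4000; 4.7000 1.0000]
AᵀP(A−BK) = [27.3200 6.4000; 6.4000 1.5000]
P' = Q + AᵀP(A−BK) = [45.3200 12.4000; 12.4000 5.5000]
tr(P') = 50.8200

50.8200


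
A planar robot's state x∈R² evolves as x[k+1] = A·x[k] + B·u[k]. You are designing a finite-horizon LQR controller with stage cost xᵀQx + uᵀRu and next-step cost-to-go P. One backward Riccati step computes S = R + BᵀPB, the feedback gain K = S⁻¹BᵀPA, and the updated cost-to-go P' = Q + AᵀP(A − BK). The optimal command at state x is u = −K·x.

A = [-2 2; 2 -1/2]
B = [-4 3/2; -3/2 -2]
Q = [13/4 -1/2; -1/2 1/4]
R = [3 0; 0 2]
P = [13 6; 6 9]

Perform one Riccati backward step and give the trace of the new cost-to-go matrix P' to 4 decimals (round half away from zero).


6.4285

BᵀP = [-61.0000 -37.5000; 7.5000 -9.0000]
S = R + BᵀPB = [3 0; 0 2] + [300.2500 -16.5000; -16.5000 29.2500] = [303.2500 -16.5000; -16.5000 31.2500]
BᵀPA = [47.0000 -103.2500; -33.0000 19.5000]
K = S⁻¹·BᵀPA = [0.1004 -0.3156; -1.0030 0.4574]
A−BK = [-0.0939 0.0516; 0.1447 -0.0587]
AᵀP(A−BK) = [2.1821 -1.0740; -1.0740 0.7464]
P' = Q + AᵀP(A−BK) = [5.4321 -1.5740; -1.5740 0.9964]
tr(P') = 6.4285
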